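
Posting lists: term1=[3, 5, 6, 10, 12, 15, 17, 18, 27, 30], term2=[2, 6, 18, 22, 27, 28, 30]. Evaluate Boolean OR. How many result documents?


Boolean OR: find union of posting lists
term1 docs: [3, 5, 6, 10, 12, 15, 17, 18, 27, 30]
term2 docs: [2, 6, 18, 22, 27, 28, 30]
Union: [2, 3, 5, 6, 10, 12, 15, 17, 18, 22, 27, 28, 30]
|union| = 13

13


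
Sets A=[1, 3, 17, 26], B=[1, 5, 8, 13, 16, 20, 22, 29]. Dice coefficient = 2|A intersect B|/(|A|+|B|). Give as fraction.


A intersect B = [1]
|A intersect B| = 1
|A| = 4, |B| = 8
Dice = 2*1 / (4+8)
= 2 / 12 = 1/6

1/6


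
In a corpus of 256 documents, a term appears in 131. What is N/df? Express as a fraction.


IDF ratio = N / df
= 256 / 131
= 256/131

256/131


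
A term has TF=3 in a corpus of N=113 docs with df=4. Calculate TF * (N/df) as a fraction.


TF * (N/df)
= 3 * (113/4)
= 3 * 113/4
= 339/4

339/4


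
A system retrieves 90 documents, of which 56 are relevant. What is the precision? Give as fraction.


Precision = relevant_retrieved / total_retrieved
= 56 / 90
= 56 / (56 + 34)
= 28/45

28/45


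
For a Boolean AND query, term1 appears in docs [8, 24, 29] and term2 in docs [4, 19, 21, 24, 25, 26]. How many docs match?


Boolean AND: find intersection of posting lists
term1 docs: [8, 24, 29]
term2 docs: [4, 19, 21, 24, 25, 26]
Intersection: [24]
|intersection| = 1

1


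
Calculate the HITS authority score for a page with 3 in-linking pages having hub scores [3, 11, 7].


Authority = sum of hub scores of in-linkers
In-link 1: hub score = 3
In-link 2: hub score = 11
In-link 3: hub score = 7
Authority = 3 + 11 + 7 = 21

21


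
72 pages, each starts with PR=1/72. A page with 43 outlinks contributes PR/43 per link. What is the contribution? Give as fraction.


Initial PR = 1/72 = 1/72
Outlinks = 43
Contribution per link = PR / outlinks
= 1/72 / 43
= 1/3096

1/3096


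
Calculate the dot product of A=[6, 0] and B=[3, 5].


Dot product = sum of element-wise products
A[0]*B[0] = 6*3 = 18
A[1]*B[1] = 0*5 = 0
Sum = 18 + 0 = 18

18


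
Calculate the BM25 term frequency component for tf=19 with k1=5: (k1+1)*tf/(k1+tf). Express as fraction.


BM25 TF component = (k1+1)*tf / (k1+tf)
k1 = 5, tf = 19
Numerator = (5+1)*19 = 114
Denominator = 5 + 19 = 24
= 114/24 = 19/4

19/4


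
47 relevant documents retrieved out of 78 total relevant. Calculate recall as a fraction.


Recall = retrieved_relevant / total_relevant
= 47 / 78
= 47 / (47 + 31)
= 47/78

47/78


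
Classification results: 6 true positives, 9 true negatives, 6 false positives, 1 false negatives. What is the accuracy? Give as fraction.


Accuracy = (TP + TN) / (TP + TN + FP + FN)
TP + TN = 6 + 9 = 15
Total = 6 + 9 + 6 + 1 = 22
Accuracy = 15 / 22 = 15/22

15/22


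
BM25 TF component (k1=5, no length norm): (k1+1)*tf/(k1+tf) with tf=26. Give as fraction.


BM25 TF component = (k1+1)*tf / (k1+tf)
k1 = 5, tf = 26
Numerator = (5+1)*26 = 156
Denominator = 5 + 26 = 31
= 156/31 = 156/31

156/31


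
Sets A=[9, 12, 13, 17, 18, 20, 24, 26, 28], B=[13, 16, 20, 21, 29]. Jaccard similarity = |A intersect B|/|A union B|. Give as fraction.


A intersect B = [13, 20]
|A intersect B| = 2
A union B = [9, 12, 13, 16, 17, 18, 20, 21, 24, 26, 28, 29]
|A union B| = 12
Jaccard = 2/12 = 1/6

1/6


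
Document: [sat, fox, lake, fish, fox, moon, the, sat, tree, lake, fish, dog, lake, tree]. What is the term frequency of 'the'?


Document has 14 words
Scanning for 'the':
Found at positions: [6]
Count = 1

1


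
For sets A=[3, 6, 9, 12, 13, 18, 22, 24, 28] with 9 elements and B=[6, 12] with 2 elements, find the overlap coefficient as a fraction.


A intersect B = [6, 12]
|A intersect B| = 2
min(|A|, |B|) = min(9, 2) = 2
Overlap = 2 / 2 = 1

1


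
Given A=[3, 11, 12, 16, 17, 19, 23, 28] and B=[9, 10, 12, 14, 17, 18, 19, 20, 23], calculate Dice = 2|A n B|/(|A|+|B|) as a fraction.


A intersect B = [12, 17, 19, 23]
|A intersect B| = 4
|A| = 8, |B| = 9
Dice = 2*4 / (8+9)
= 8 / 17 = 8/17

8/17


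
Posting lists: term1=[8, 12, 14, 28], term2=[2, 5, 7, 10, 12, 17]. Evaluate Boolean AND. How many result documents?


Boolean AND: find intersection of posting lists
term1 docs: [8, 12, 14, 28]
term2 docs: [2, 5, 7, 10, 12, 17]
Intersection: [12]
|intersection| = 1

1


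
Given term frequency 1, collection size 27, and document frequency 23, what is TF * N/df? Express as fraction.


TF * (N/df)
= 1 * (27/23)
= 1 * 27/23
= 27/23

27/23


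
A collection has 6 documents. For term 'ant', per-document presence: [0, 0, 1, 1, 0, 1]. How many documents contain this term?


Checking each document for 'ant':
Doc 1: absent
Doc 2: absent
Doc 3: present
Doc 4: present
Doc 5: absent
Doc 6: present
df = sum of presences = 0 + 0 + 1 + 1 + 0 + 1 = 3

3


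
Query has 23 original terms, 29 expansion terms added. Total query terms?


Original terms: 23
Expansion terms: 29
Total = 23 + 29 = 52

52


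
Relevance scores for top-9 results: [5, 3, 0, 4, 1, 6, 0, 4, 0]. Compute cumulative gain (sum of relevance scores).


Cumulative Gain = sum of relevance scores
Position 1: rel=5, running sum=5
Position 2: rel=3, running sum=8
Position 3: rel=0, running sum=8
Position 4: rel=4, running sum=12
Position 5: rel=1, running sum=13
Position 6: rel=6, running sum=19
Position 7: rel=0, running sum=19
Position 8: rel=4, running sum=23
Position 9: rel=0, running sum=23
CG = 23

23


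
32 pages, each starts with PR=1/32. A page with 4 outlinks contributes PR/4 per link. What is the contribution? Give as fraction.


Initial PR = 1/32 = 1/32
Outlinks = 4
Contribution per link = PR / outlinks
= 1/32 / 4
= 1/128

1/128


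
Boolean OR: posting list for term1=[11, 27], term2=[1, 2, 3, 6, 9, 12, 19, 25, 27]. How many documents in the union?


Boolean OR: find union of posting lists
term1 docs: [11, 27]
term2 docs: [1, 2, 3, 6, 9, 12, 19, 25, 27]
Union: [1, 2, 3, 6, 9, 11, 12, 19, 25, 27]
|union| = 10

10


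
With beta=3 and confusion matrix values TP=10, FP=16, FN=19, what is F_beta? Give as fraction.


P = TP/(TP+FP) = 10/26 = 5/13
R = TP/(TP+FN) = 10/29 = 10/29
beta^2 = 3^2 = 9
(1 + beta^2) = 10
Numerator = (1+beta^2)*P*R = 500/377
Denominator = beta^2*P + R = 45/13 + 10/29 = 1435/377
F_beta = 100/287

100/287


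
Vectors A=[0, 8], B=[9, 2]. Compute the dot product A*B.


Dot product = sum of element-wise products
A[0]*B[0] = 0*9 = 0
A[1]*B[1] = 8*2 = 16
Sum = 0 + 16 = 16

16


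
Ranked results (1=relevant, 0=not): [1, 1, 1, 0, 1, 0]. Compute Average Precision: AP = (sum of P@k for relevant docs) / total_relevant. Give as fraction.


Computing P@k for each relevant position:
Position 1: relevant, P@1 = 1/1 = 1
Position 2: relevant, P@2 = 2/2 = 1
Position 3: relevant, P@3 = 3/3 = 1
Position 4: not relevant
Position 5: relevant, P@5 = 4/5 = 4/5
Position 6: not relevant
Sum of P@k = 1 + 1 + 1 + 4/5 = 19/5
AP = 19/5 / 4 = 19/20

19/20


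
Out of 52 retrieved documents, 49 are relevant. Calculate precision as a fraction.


Precision = relevant_retrieved / total_retrieved
= 49 / 52
= 49 / (49 + 3)
= 49/52

49/52


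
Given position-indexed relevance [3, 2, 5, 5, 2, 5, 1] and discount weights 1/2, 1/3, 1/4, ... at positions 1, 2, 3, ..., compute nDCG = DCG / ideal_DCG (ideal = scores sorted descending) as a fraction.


Position discount weights w_i = 1/(i+1) for i=1..7:
Weights = [1/2, 1/3, 1/4, 1/5, 1/6, 1/7, 1/8]
Actual relevance: [3, 2, 5, 5, 2, 5, 1]
DCG = 3/2 + 2/3 + 5/4 + 5/5 + 2/6 + 5/7 + 1/8 = 313/56
Ideal relevance (sorted desc): [5, 5, 5, 3, 2, 2, 1]
Ideal DCG = 5/2 + 5/3 + 5/4 + 3/5 + 2/6 + 2/7 + 1/8 = 1893/280
nDCG = DCG / ideal_DCG = 313/56 / 1893/280 = 1565/1893

1565/1893


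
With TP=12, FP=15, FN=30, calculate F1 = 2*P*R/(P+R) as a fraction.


F1 = 2 * P * R / (P + R)
P = TP/(TP+FP) = 12/27 = 4/9
R = TP/(TP+FN) = 12/42 = 2/7
2 * P * R = 2 * 4/9 * 2/7 = 16/63
P + R = 4/9 + 2/7 = 46/63
F1 = 16/63 / 46/63 = 8/23

8/23


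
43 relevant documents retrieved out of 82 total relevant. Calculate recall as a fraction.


Recall = retrieved_relevant / total_relevant
= 43 / 82
= 43 / (43 + 39)
= 43/82

43/82


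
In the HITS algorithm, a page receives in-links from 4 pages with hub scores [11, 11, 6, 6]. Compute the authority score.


Authority = sum of hub scores of in-linkers
In-link 1: hub score = 11
In-link 2: hub score = 11
In-link 3: hub score = 6
In-link 4: hub score = 6
Authority = 11 + 11 + 6 + 6 = 34

34


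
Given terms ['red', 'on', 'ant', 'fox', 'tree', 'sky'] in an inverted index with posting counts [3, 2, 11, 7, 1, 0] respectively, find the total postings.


Summing posting list sizes:
'red': 3 postings
'on': 2 postings
'ant': 11 postings
'fox': 7 postings
'tree': 1 postings
'sky': 0 postings
Total = 3 + 2 + 11 + 7 + 1 + 0 = 24

24


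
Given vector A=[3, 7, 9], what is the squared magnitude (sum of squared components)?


|A|^2 = sum of squared components
A[0]^2 = 3^2 = 9
A[1]^2 = 7^2 = 49
A[2]^2 = 9^2 = 81
Sum = 9 + 49 + 81 = 139

139


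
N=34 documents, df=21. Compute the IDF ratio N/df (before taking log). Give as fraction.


IDF ratio = N / df
= 34 / 21
= 34/21

34/21


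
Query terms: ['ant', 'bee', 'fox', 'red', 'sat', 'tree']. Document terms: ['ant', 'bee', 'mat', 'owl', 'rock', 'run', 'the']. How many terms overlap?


Query terms: ['ant', 'bee', 'fox', 'red', 'sat', 'tree']
Document terms: ['ant', 'bee', 'mat', 'owl', 'rock', 'run', 'the']
Common terms: ['ant', 'bee']
Overlap count = 2

2


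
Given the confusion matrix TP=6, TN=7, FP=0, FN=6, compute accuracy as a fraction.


Accuracy = (TP + TN) / (TP + TN + FP + FN)
TP + TN = 6 + 7 = 13
Total = 6 + 7 + 0 + 6 = 19
Accuracy = 13 / 19 = 13/19

13/19


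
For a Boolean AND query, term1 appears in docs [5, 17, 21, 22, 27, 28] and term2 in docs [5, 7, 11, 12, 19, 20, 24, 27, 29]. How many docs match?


Boolean AND: find intersection of posting lists
term1 docs: [5, 17, 21, 22, 27, 28]
term2 docs: [5, 7, 11, 12, 19, 20, 24, 27, 29]
Intersection: [5, 27]
|intersection| = 2

2


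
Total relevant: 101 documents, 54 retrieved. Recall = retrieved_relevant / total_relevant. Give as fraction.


Recall = retrieved_relevant / total_relevant
= 54 / 101
= 54 / (54 + 47)
= 54/101

54/101


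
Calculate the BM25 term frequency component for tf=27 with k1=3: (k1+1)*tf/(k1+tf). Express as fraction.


BM25 TF component = (k1+1)*tf / (k1+tf)
k1 = 3, tf = 27
Numerator = (3+1)*27 = 108
Denominator = 3 + 27 = 30
= 108/30 = 18/5

18/5


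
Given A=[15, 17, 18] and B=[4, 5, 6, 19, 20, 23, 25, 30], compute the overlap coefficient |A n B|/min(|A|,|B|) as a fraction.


A intersect B = []
|A intersect B| = 0
min(|A|, |B|) = min(3, 8) = 3
Overlap = 0 / 3 = 0

0


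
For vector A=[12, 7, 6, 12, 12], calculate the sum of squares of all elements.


|A|^2 = sum of squared components
A[0]^2 = 12^2 = 144
A[1]^2 = 7^2 = 49
A[2]^2 = 6^2 = 36
A[3]^2 = 12^2 = 144
A[4]^2 = 12^2 = 144
Sum = 144 + 49 + 36 + 144 + 144 = 517

517


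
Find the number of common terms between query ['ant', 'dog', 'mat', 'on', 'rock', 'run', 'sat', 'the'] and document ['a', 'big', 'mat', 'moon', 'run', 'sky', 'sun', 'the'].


Query terms: ['ant', 'dog', 'mat', 'on', 'rock', 'run', 'sat', 'the']
Document terms: ['a', 'big', 'mat', 'moon', 'run', 'sky', 'sun', 'the']
Common terms: ['mat', 'run', 'the']
Overlap count = 3

3


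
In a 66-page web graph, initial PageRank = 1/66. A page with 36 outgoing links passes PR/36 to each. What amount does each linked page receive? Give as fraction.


Initial PR = 1/66 = 1/66
Outlinks = 36
Contribution per link = PR / outlinks
= 1/66 / 36
= 1/2376

1/2376


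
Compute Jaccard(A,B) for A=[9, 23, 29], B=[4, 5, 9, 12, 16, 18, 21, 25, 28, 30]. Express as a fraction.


A intersect B = [9]
|A intersect B| = 1
A union B = [4, 5, 9, 12, 16, 18, 21, 23, 25, 28, 29, 30]
|A union B| = 12
Jaccard = 1/12 = 1/12

1/12


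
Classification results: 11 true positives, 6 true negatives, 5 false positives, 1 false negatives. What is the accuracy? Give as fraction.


Accuracy = (TP + TN) / (TP + TN + FP + FN)
TP + TN = 11 + 6 = 17
Total = 11 + 6 + 5 + 1 = 23
Accuracy = 17 / 23 = 17/23

17/23


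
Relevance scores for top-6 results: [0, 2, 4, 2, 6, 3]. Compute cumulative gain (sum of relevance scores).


Cumulative Gain = sum of relevance scores
Position 1: rel=0, running sum=0
Position 2: rel=2, running sum=2
Position 3: rel=4, running sum=6
Position 4: rel=2, running sum=8
Position 5: rel=6, running sum=14
Position 6: rel=3, running sum=17
CG = 17

17


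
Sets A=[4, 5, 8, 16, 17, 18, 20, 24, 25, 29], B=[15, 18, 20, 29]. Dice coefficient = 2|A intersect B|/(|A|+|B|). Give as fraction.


A intersect B = [18, 20, 29]
|A intersect B| = 3
|A| = 10, |B| = 4
Dice = 2*3 / (10+4)
= 6 / 14 = 3/7

3/7


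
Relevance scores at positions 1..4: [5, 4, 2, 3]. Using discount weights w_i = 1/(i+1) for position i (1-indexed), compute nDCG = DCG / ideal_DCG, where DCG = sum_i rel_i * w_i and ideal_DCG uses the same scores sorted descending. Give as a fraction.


Position discount weights w_i = 1/(i+1) for i=1..4:
Weights = [1/2, 1/3, 1/4, 1/5]
Actual relevance: [5, 4, 2, 3]
DCG = 5/2 + 4/3 + 2/4 + 3/5 = 74/15
Ideal relevance (sorted desc): [5, 4, 3, 2]
Ideal DCG = 5/2 + 4/3 + 3/4 + 2/5 = 299/60
nDCG = DCG / ideal_DCG = 74/15 / 299/60 = 296/299

296/299


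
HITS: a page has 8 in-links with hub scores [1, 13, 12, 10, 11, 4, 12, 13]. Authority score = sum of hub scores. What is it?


Authority = sum of hub scores of in-linkers
In-link 1: hub score = 1
In-link 2: hub score = 13
In-link 3: hub score = 12
In-link 4: hub score = 10
In-link 5: hub score = 11
In-link 6: hub score = 4
In-link 7: hub score = 12
In-link 8: hub score = 13
Authority = 1 + 13 + 12 + 10 + 11 + 4 + 12 + 13 = 76

76


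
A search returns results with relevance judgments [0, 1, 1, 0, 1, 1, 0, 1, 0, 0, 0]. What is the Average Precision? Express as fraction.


Computing P@k for each relevant position:
Position 1: not relevant
Position 2: relevant, P@2 = 1/2 = 1/2
Position 3: relevant, P@3 = 2/3 = 2/3
Position 4: not relevant
Position 5: relevant, P@5 = 3/5 = 3/5
Position 6: relevant, P@6 = 4/6 = 2/3
Position 7: not relevant
Position 8: relevant, P@8 = 5/8 = 5/8
Position 9: not relevant
Position 10: not relevant
Position 11: not relevant
Sum of P@k = 1/2 + 2/3 + 3/5 + 2/3 + 5/8 = 367/120
AP = 367/120 / 5 = 367/600

367/600


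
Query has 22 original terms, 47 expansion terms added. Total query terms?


Original terms: 22
Expansion terms: 47
Total = 22 + 47 = 69

69


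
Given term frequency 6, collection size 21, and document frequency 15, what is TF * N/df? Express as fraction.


TF * (N/df)
= 6 * (21/15)
= 6 * 7/5
= 42/5

42/5


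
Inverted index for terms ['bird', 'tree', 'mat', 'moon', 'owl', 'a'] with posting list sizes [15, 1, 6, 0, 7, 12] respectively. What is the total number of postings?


Summing posting list sizes:
'bird': 15 postings
'tree': 1 postings
'mat': 6 postings
'moon': 0 postings
'owl': 7 postings
'a': 12 postings
Total = 15 + 1 + 6 + 0 + 7 + 12 = 41

41


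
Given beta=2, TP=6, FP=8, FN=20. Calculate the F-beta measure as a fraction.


P = TP/(TP+FP) = 6/14 = 3/7
R = TP/(TP+FN) = 6/26 = 3/13
beta^2 = 2^2 = 4
(1 + beta^2) = 5
Numerator = (1+beta^2)*P*R = 45/91
Denominator = beta^2*P + R = 12/7 + 3/13 = 177/91
F_beta = 15/59

15/59


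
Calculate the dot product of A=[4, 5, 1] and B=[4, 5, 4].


Dot product = sum of element-wise products
A[0]*B[0] = 4*4 = 16
A[1]*B[1] = 5*5 = 25
A[2]*B[2] = 1*4 = 4
Sum = 16 + 25 + 4 = 45

45


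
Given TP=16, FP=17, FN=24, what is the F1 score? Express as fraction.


F1 = 2 * P * R / (P + R)
P = TP/(TP+FP) = 16/33 = 16/33
R = TP/(TP+FN) = 16/40 = 2/5
2 * P * R = 2 * 16/33 * 2/5 = 64/165
P + R = 16/33 + 2/5 = 146/165
F1 = 64/165 / 146/165 = 32/73

32/73


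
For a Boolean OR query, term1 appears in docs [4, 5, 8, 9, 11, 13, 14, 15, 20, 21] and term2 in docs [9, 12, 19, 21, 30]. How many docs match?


Boolean OR: find union of posting lists
term1 docs: [4, 5, 8, 9, 11, 13, 14, 15, 20, 21]
term2 docs: [9, 12, 19, 21, 30]
Union: [4, 5, 8, 9, 11, 12, 13, 14, 15, 19, 20, 21, 30]
|union| = 13

13


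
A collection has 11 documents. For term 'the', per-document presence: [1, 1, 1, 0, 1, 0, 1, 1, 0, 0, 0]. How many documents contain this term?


Checking each document for 'the':
Doc 1: present
Doc 2: present
Doc 3: present
Doc 4: absent
Doc 5: present
Doc 6: absent
Doc 7: present
Doc 8: present
Doc 9: absent
Doc 10: absent
Doc 11: absent
df = sum of presences = 1 + 1 + 1 + 0 + 1 + 0 + 1 + 1 + 0 + 0 + 0 = 6

6


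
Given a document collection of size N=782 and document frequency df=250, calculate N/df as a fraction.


IDF ratio = N / df
= 782 / 250
= 391/125

391/125


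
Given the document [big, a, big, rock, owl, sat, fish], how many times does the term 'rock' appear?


Document has 7 words
Scanning for 'rock':
Found at positions: [3]
Count = 1

1


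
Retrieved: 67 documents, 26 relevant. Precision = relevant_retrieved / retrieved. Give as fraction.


Precision = relevant_retrieved / total_retrieved
= 26 / 67
= 26 / (26 + 41)
= 26/67

26/67


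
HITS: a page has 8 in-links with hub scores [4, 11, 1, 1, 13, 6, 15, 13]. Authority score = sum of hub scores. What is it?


Authority = sum of hub scores of in-linkers
In-link 1: hub score = 4
In-link 2: hub score = 11
In-link 3: hub score = 1
In-link 4: hub score = 1
In-link 5: hub score = 13
In-link 6: hub score = 6
In-link 7: hub score = 15
In-link 8: hub score = 13
Authority = 4 + 11 + 1 + 1 + 13 + 6 + 15 + 13 = 64

64


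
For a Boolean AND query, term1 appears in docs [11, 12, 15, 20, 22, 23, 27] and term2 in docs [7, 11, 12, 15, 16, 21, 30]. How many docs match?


Boolean AND: find intersection of posting lists
term1 docs: [11, 12, 15, 20, 22, 23, 27]
term2 docs: [7, 11, 12, 15, 16, 21, 30]
Intersection: [11, 12, 15]
|intersection| = 3

3


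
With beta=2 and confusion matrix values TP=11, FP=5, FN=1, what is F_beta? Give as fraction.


P = TP/(TP+FP) = 11/16 = 11/16
R = TP/(TP+FN) = 11/12 = 11/12
beta^2 = 2^2 = 4
(1 + beta^2) = 5
Numerator = (1+beta^2)*P*R = 605/192
Denominator = beta^2*P + R = 11/4 + 11/12 = 11/3
F_beta = 55/64

55/64


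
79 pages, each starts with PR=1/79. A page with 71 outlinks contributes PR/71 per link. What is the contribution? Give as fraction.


Initial PR = 1/79 = 1/79
Outlinks = 71
Contribution per link = PR / outlinks
= 1/79 / 71
= 1/5609

1/5609


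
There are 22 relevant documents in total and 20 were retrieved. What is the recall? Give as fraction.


Recall = retrieved_relevant / total_relevant
= 20 / 22
= 20 / (20 + 2)
= 10/11

10/11


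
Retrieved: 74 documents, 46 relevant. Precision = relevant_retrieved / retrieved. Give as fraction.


Precision = relevant_retrieved / total_retrieved
= 46 / 74
= 46 / (46 + 28)
= 23/37

23/37


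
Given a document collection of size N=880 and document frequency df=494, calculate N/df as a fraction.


IDF ratio = N / df
= 880 / 494
= 440/247

440/247


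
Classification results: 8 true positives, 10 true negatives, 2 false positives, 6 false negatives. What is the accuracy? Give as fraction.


Accuracy = (TP + TN) / (TP + TN + FP + FN)
TP + TN = 8 + 10 = 18
Total = 8 + 10 + 2 + 6 = 26
Accuracy = 18 / 26 = 9/13

9/13


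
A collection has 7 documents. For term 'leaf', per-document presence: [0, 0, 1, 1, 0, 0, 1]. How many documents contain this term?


Checking each document for 'leaf':
Doc 1: absent
Doc 2: absent
Doc 3: present
Doc 4: present
Doc 5: absent
Doc 6: absent
Doc 7: present
df = sum of presences = 0 + 0 + 1 + 1 + 0 + 0 + 1 = 3

3


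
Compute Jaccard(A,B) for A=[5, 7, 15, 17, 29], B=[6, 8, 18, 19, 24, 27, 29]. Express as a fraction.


A intersect B = [29]
|A intersect B| = 1
A union B = [5, 6, 7, 8, 15, 17, 18, 19, 24, 27, 29]
|A union B| = 11
Jaccard = 1/11 = 1/11

1/11


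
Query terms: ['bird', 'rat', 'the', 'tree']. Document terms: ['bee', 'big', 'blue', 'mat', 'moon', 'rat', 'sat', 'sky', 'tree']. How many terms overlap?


Query terms: ['bird', 'rat', 'the', 'tree']
Document terms: ['bee', 'big', 'blue', 'mat', 'moon', 'rat', 'sat', 'sky', 'tree']
Common terms: ['rat', 'tree']
Overlap count = 2

2


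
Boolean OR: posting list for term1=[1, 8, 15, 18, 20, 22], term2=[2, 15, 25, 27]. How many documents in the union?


Boolean OR: find union of posting lists
term1 docs: [1, 8, 15, 18, 20, 22]
term2 docs: [2, 15, 25, 27]
Union: [1, 2, 8, 15, 18, 20, 22, 25, 27]
|union| = 9

9


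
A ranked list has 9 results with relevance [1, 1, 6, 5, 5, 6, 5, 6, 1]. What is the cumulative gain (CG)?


Cumulative Gain = sum of relevance scores
Position 1: rel=1, running sum=1
Position 2: rel=1, running sum=2
Position 3: rel=6, running sum=8
Position 4: rel=5, running sum=13
Position 5: rel=5, running sum=18
Position 6: rel=6, running sum=24
Position 7: rel=5, running sum=29
Position 8: rel=6, running sum=35
Position 9: rel=1, running sum=36
CG = 36

36


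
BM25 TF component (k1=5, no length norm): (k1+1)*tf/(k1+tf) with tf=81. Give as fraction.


BM25 TF component = (k1+1)*tf / (k1+tf)
k1 = 5, tf = 81
Numerator = (5+1)*81 = 486
Denominator = 5 + 81 = 86
= 486/86 = 243/43

243/43


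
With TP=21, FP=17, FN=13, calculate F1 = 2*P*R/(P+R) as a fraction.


F1 = 2 * P * R / (P + R)
P = TP/(TP+FP) = 21/38 = 21/38
R = TP/(TP+FN) = 21/34 = 21/34
2 * P * R = 2 * 21/38 * 21/34 = 441/646
P + R = 21/38 + 21/34 = 378/323
F1 = 441/646 / 378/323 = 7/12

7/12


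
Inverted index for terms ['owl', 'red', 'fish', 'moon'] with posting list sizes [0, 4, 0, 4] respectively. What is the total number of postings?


Summing posting list sizes:
'owl': 0 postings
'red': 4 postings
'fish': 0 postings
'moon': 4 postings
Total = 0 + 4 + 0 + 4 = 8

8


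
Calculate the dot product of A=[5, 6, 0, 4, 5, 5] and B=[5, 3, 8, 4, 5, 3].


Dot product = sum of element-wise products
A[0]*B[0] = 5*5 = 25
A[1]*B[1] = 6*3 = 18
A[2]*B[2] = 0*8 = 0
A[3]*B[3] = 4*4 = 16
A[4]*B[4] = 5*5 = 25
A[5]*B[5] = 5*3 = 15
Sum = 25 + 18 + 0 + 16 + 25 + 15 = 99

99


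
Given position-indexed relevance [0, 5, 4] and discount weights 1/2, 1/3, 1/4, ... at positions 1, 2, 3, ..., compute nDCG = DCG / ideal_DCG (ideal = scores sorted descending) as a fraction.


Position discount weights w_i = 1/(i+1) for i=1..3:
Weights = [1/2, 1/3, 1/4]
Actual relevance: [0, 5, 4]
DCG = 0/2 + 5/3 + 4/4 = 8/3
Ideal relevance (sorted desc): [5, 4, 0]
Ideal DCG = 5/2 + 4/3 + 0/4 = 23/6
nDCG = DCG / ideal_DCG = 8/3 / 23/6 = 16/23

16/23


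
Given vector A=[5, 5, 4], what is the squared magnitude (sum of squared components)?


|A|^2 = sum of squared components
A[0]^2 = 5^2 = 25
A[1]^2 = 5^2 = 25
A[2]^2 = 4^2 = 16
Sum = 25 + 25 + 16 = 66

66


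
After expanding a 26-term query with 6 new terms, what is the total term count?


Original terms: 26
Expansion terms: 6
Total = 26 + 6 = 32

32


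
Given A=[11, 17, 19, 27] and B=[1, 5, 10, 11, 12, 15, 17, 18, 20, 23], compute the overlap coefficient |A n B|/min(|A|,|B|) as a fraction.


A intersect B = [11, 17]
|A intersect B| = 2
min(|A|, |B|) = min(4, 10) = 4
Overlap = 2 / 4 = 1/2

1/2


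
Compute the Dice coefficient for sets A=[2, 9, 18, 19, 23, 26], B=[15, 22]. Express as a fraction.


A intersect B = []
|A intersect B| = 0
|A| = 6, |B| = 2
Dice = 2*0 / (6+2)
= 0 / 8 = 0

0


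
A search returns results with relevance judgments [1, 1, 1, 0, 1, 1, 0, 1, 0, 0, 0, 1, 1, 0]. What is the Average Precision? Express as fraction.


Computing P@k for each relevant position:
Position 1: relevant, P@1 = 1/1 = 1
Position 2: relevant, P@2 = 2/2 = 1
Position 3: relevant, P@3 = 3/3 = 1
Position 4: not relevant
Position 5: relevant, P@5 = 4/5 = 4/5
Position 6: relevant, P@6 = 5/6 = 5/6
Position 7: not relevant
Position 8: relevant, P@8 = 6/8 = 3/4
Position 9: not relevant
Position 10: not relevant
Position 11: not relevant
Position 12: relevant, P@12 = 7/12 = 7/12
Position 13: relevant, P@13 = 8/13 = 8/13
Position 14: not relevant
Sum of P@k = 1 + 1 + 1 + 4/5 + 5/6 + 3/4 + 7/12 + 8/13 = 2567/390
AP = 2567/390 / 8 = 2567/3120

2567/3120


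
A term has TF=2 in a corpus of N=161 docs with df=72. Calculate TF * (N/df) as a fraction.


TF * (N/df)
= 2 * (161/72)
= 2 * 161/72
= 161/36

161/36


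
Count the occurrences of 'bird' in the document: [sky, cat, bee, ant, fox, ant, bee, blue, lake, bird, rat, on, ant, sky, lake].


Document has 15 words
Scanning for 'bird':
Found at positions: [9]
Count = 1

1


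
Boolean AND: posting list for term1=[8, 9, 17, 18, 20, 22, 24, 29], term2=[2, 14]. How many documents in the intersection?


Boolean AND: find intersection of posting lists
term1 docs: [8, 9, 17, 18, 20, 22, 24, 29]
term2 docs: [2, 14]
Intersection: []
|intersection| = 0

0


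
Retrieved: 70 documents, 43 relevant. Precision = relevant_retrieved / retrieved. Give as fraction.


Precision = relevant_retrieved / total_retrieved
= 43 / 70
= 43 / (43 + 27)
= 43/70

43/70


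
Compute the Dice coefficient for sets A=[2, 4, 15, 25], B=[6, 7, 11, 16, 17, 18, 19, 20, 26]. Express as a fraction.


A intersect B = []
|A intersect B| = 0
|A| = 4, |B| = 9
Dice = 2*0 / (4+9)
= 0 / 13 = 0

0


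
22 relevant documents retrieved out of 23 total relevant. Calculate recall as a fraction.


Recall = retrieved_relevant / total_relevant
= 22 / 23
= 22 / (22 + 1)
= 22/23

22/23


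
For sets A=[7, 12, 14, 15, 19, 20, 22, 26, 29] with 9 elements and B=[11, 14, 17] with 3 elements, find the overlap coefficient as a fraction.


A intersect B = [14]
|A intersect B| = 1
min(|A|, |B|) = min(9, 3) = 3
Overlap = 1 / 3 = 1/3

1/3


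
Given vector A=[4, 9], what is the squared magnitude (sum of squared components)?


|A|^2 = sum of squared components
A[0]^2 = 4^2 = 16
A[1]^2 = 9^2 = 81
Sum = 16 + 81 = 97

97


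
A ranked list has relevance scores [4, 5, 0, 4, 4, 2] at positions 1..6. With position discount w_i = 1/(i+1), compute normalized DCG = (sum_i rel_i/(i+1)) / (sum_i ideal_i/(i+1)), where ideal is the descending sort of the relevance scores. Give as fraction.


Position discount weights w_i = 1/(i+1) for i=1..6:
Weights = [1/2, 1/3, 1/4, 1/5, 1/6, 1/7]
Actual relevance: [4, 5, 0, 4, 4, 2]
DCG = 4/2 + 5/3 + 0/4 + 4/5 + 4/6 + 2/7 = 569/105
Ideal relevance (sorted desc): [5, 4, 4, 4, 2, 0]
Ideal DCG = 5/2 + 4/3 + 4/4 + 4/5 + 2/6 + 0/7 = 179/30
nDCG = DCG / ideal_DCG = 569/105 / 179/30 = 1138/1253

1138/1253


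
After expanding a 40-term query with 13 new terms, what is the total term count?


Original terms: 40
Expansion terms: 13
Total = 40 + 13 = 53

53


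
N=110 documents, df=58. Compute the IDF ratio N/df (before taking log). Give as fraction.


IDF ratio = N / df
= 110 / 58
= 55/29

55/29


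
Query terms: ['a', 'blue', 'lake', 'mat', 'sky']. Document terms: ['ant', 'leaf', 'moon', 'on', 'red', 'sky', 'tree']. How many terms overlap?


Query terms: ['a', 'blue', 'lake', 'mat', 'sky']
Document terms: ['ant', 'leaf', 'moon', 'on', 'red', 'sky', 'tree']
Common terms: ['sky']
Overlap count = 1

1


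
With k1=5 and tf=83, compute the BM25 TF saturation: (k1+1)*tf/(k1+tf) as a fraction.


BM25 TF component = (k1+1)*tf / (k1+tf)
k1 = 5, tf = 83
Numerator = (5+1)*83 = 498
Denominator = 5 + 83 = 88
= 498/88 = 249/44

249/44


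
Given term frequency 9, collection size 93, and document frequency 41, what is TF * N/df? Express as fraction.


TF * (N/df)
= 9 * (93/41)
= 9 * 93/41
= 837/41

837/41


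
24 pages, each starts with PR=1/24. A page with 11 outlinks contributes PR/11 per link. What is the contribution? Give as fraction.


Initial PR = 1/24 = 1/24
Outlinks = 11
Contribution per link = PR / outlinks
= 1/24 / 11
= 1/264

1/264


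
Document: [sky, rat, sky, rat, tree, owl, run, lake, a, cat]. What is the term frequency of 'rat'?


Document has 10 words
Scanning for 'rat':
Found at positions: [1, 3]
Count = 2

2


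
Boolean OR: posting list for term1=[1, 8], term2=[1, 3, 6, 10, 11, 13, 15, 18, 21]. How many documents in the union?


Boolean OR: find union of posting lists
term1 docs: [1, 8]
term2 docs: [1, 3, 6, 10, 11, 13, 15, 18, 21]
Union: [1, 3, 6, 8, 10, 11, 13, 15, 18, 21]
|union| = 10

10


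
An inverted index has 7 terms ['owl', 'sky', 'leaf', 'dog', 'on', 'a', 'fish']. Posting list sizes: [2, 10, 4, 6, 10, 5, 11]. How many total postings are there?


Summing posting list sizes:
'owl': 2 postings
'sky': 10 postings
'leaf': 4 postings
'dog': 6 postings
'on': 10 postings
'a': 5 postings
'fish': 11 postings
Total = 2 + 10 + 4 + 6 + 10 + 5 + 11 = 48

48


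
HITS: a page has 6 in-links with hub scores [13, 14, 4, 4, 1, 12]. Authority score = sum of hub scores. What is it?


Authority = sum of hub scores of in-linkers
In-link 1: hub score = 13
In-link 2: hub score = 14
In-link 3: hub score = 4
In-link 4: hub score = 4
In-link 5: hub score = 1
In-link 6: hub score = 12
Authority = 13 + 14 + 4 + 4 + 1 + 12 = 48

48


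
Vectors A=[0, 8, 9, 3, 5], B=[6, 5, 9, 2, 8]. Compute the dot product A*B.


Dot product = sum of element-wise products
A[0]*B[0] = 0*6 = 0
A[1]*B[1] = 8*5 = 40
A[2]*B[2] = 9*9 = 81
A[3]*B[3] = 3*2 = 6
A[4]*B[4] = 5*8 = 40
Sum = 0 + 40 + 81 + 6 + 40 = 167

167


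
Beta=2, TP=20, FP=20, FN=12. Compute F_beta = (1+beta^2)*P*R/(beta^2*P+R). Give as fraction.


P = TP/(TP+FP) = 20/40 = 1/2
R = TP/(TP+FN) = 20/32 = 5/8
beta^2 = 2^2 = 4
(1 + beta^2) = 5
Numerator = (1+beta^2)*P*R = 25/16
Denominator = beta^2*P + R = 2 + 5/8 = 21/8
F_beta = 25/42

25/42


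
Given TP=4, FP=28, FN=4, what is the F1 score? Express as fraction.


F1 = 2 * P * R / (P + R)
P = TP/(TP+FP) = 4/32 = 1/8
R = TP/(TP+FN) = 4/8 = 1/2
2 * P * R = 2 * 1/8 * 1/2 = 1/8
P + R = 1/8 + 1/2 = 5/8
F1 = 1/8 / 5/8 = 1/5

1/5


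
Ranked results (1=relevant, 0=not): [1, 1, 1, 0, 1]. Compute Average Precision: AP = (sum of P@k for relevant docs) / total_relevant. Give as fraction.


Computing P@k for each relevant position:
Position 1: relevant, P@1 = 1/1 = 1
Position 2: relevant, P@2 = 2/2 = 1
Position 3: relevant, P@3 = 3/3 = 1
Position 4: not relevant
Position 5: relevant, P@5 = 4/5 = 4/5
Sum of P@k = 1 + 1 + 1 + 4/5 = 19/5
AP = 19/5 / 4 = 19/20

19/20


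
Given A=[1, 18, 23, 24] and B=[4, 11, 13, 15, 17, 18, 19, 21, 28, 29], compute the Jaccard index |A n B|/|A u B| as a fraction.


A intersect B = [18]
|A intersect B| = 1
A union B = [1, 4, 11, 13, 15, 17, 18, 19, 21, 23, 24, 28, 29]
|A union B| = 13
Jaccard = 1/13 = 1/13

1/13


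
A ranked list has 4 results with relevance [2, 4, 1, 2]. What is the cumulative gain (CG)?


Cumulative Gain = sum of relevance scores
Position 1: rel=2, running sum=2
Position 2: rel=4, running sum=6
Position 3: rel=1, running sum=7
Position 4: rel=2, running sum=9
CG = 9

9


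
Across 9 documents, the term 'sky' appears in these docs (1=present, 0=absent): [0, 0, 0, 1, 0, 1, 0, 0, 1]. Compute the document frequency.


Checking each document for 'sky':
Doc 1: absent
Doc 2: absent
Doc 3: absent
Doc 4: present
Doc 5: absent
Doc 6: present
Doc 7: absent
Doc 8: absent
Doc 9: present
df = sum of presences = 0 + 0 + 0 + 1 + 0 + 1 + 0 + 0 + 1 = 3

3


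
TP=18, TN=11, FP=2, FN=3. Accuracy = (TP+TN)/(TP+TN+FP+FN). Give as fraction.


Accuracy = (TP + TN) / (TP + TN + FP + FN)
TP + TN = 18 + 11 = 29
Total = 18 + 11 + 2 + 3 = 34
Accuracy = 29 / 34 = 29/34

29/34


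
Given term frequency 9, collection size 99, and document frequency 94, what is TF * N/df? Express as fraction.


TF * (N/df)
= 9 * (99/94)
= 9 * 99/94
= 891/94

891/94


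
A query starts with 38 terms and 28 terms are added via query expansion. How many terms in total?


Original terms: 38
Expansion terms: 28
Total = 38 + 28 = 66

66


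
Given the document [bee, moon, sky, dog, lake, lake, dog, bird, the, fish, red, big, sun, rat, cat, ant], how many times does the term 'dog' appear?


Document has 16 words
Scanning for 'dog':
Found at positions: [3, 6]
Count = 2

2


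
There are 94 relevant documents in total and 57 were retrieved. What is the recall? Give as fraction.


Recall = retrieved_relevant / total_relevant
= 57 / 94
= 57 / (57 + 37)
= 57/94

57/94


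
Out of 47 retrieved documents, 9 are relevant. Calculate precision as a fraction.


Precision = relevant_retrieved / total_retrieved
= 9 / 47
= 9 / (9 + 38)
= 9/47

9/47


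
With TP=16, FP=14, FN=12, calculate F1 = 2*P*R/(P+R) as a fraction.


F1 = 2 * P * R / (P + R)
P = TP/(TP+FP) = 16/30 = 8/15
R = TP/(TP+FN) = 16/28 = 4/7
2 * P * R = 2 * 8/15 * 4/7 = 64/105
P + R = 8/15 + 4/7 = 116/105
F1 = 64/105 / 116/105 = 16/29

16/29


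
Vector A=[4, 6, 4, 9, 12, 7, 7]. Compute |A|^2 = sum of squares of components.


|A|^2 = sum of squared components
A[0]^2 = 4^2 = 16
A[1]^2 = 6^2 = 36
A[2]^2 = 4^2 = 16
A[3]^2 = 9^2 = 81
A[4]^2 = 12^2 = 144
A[5]^2 = 7^2 = 49
A[6]^2 = 7^2 = 49
Sum = 16 + 36 + 16 + 81 + 144 + 49 + 49 = 391

391


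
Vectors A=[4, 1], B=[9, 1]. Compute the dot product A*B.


Dot product = sum of element-wise products
A[0]*B[0] = 4*9 = 36
A[1]*B[1] = 1*1 = 1
Sum = 36 + 1 = 37

37


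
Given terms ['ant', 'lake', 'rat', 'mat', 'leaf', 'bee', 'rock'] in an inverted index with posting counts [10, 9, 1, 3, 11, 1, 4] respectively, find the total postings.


Summing posting list sizes:
'ant': 10 postings
'lake': 9 postings
'rat': 1 postings
'mat': 3 postings
'leaf': 11 postings
'bee': 1 postings
'rock': 4 postings
Total = 10 + 9 + 1 + 3 + 11 + 1 + 4 = 39

39


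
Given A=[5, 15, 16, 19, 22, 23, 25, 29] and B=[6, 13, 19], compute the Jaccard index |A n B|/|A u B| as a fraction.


A intersect B = [19]
|A intersect B| = 1
A union B = [5, 6, 13, 15, 16, 19, 22, 23, 25, 29]
|A union B| = 10
Jaccard = 1/10 = 1/10

1/10


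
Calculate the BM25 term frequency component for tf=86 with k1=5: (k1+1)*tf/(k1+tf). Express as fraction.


BM25 TF component = (k1+1)*tf / (k1+tf)
k1 = 5, tf = 86
Numerator = (5+1)*86 = 516
Denominator = 5 + 86 = 91
= 516/91 = 516/91

516/91


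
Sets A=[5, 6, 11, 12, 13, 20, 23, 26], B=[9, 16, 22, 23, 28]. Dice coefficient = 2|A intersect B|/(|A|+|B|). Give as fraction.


A intersect B = [23]
|A intersect B| = 1
|A| = 8, |B| = 5
Dice = 2*1 / (8+5)
= 2 / 13 = 2/13

2/13


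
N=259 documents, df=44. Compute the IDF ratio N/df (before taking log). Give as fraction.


IDF ratio = N / df
= 259 / 44
= 259/44

259/44


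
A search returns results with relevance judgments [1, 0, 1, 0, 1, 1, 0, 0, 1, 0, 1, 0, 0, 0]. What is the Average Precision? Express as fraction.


Computing P@k for each relevant position:
Position 1: relevant, P@1 = 1/1 = 1
Position 2: not relevant
Position 3: relevant, P@3 = 2/3 = 2/3
Position 4: not relevant
Position 5: relevant, P@5 = 3/5 = 3/5
Position 6: relevant, P@6 = 4/6 = 2/3
Position 7: not relevant
Position 8: not relevant
Position 9: relevant, P@9 = 5/9 = 5/9
Position 10: not relevant
Position 11: relevant, P@11 = 6/11 = 6/11
Position 12: not relevant
Position 13: not relevant
Position 14: not relevant
Sum of P@k = 1 + 2/3 + 3/5 + 2/3 + 5/9 + 6/11 = 1997/495
AP = 1997/495 / 6 = 1997/2970

1997/2970


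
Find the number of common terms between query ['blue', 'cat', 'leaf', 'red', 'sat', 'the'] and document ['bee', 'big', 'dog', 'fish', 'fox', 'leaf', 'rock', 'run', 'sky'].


Query terms: ['blue', 'cat', 'leaf', 'red', 'sat', 'the']
Document terms: ['bee', 'big', 'dog', 'fish', 'fox', 'leaf', 'rock', 'run', 'sky']
Common terms: ['leaf']
Overlap count = 1

1


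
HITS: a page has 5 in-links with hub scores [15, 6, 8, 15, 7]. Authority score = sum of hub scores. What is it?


Authority = sum of hub scores of in-linkers
In-link 1: hub score = 15
In-link 2: hub score = 6
In-link 3: hub score = 8
In-link 4: hub score = 15
In-link 5: hub score = 7
Authority = 15 + 6 + 8 + 15 + 7 = 51

51


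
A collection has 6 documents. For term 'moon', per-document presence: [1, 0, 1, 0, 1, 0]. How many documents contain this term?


Checking each document for 'moon':
Doc 1: present
Doc 2: absent
Doc 3: present
Doc 4: absent
Doc 5: present
Doc 6: absent
df = sum of presences = 1 + 0 + 1 + 0 + 1 + 0 = 3

3


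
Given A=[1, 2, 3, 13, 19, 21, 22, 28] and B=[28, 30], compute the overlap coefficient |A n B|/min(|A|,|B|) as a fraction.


A intersect B = [28]
|A intersect B| = 1
min(|A|, |B|) = min(8, 2) = 2
Overlap = 1 / 2 = 1/2

1/2


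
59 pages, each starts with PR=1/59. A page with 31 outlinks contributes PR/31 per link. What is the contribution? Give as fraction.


Initial PR = 1/59 = 1/59
Outlinks = 31
Contribution per link = PR / outlinks
= 1/59 / 31
= 1/1829

1/1829


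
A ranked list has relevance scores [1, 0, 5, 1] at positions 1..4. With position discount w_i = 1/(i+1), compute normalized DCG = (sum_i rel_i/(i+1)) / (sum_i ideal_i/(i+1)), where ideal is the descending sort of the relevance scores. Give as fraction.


Position discount weights w_i = 1/(i+1) for i=1..4:
Weights = [1/2, 1/3, 1/4, 1/5]
Actual relevance: [1, 0, 5, 1]
DCG = 1/2 + 0/3 + 5/4 + 1/5 = 39/20
Ideal relevance (sorted desc): [5, 1, 1, 0]
Ideal DCG = 5/2 + 1/3 + 1/4 + 0/5 = 37/12
nDCG = DCG / ideal_DCG = 39/20 / 37/12 = 117/185

117/185


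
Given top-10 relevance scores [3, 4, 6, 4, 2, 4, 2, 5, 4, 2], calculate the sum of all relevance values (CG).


Cumulative Gain = sum of relevance scores
Position 1: rel=3, running sum=3
Position 2: rel=4, running sum=7
Position 3: rel=6, running sum=13
Position 4: rel=4, running sum=17
Position 5: rel=2, running sum=19
Position 6: rel=4, running sum=23
Position 7: rel=2, running sum=25
Position 8: rel=5, running sum=30
Position 9: rel=4, running sum=34
Position 10: rel=2, running sum=36
CG = 36

36


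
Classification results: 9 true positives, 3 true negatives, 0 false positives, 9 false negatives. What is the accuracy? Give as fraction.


Accuracy = (TP + TN) / (TP + TN + FP + FN)
TP + TN = 9 + 3 = 12
Total = 9 + 3 + 0 + 9 = 21
Accuracy = 12 / 21 = 4/7

4/7


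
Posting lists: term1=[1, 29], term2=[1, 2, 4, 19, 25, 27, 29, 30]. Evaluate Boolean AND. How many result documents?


Boolean AND: find intersection of posting lists
term1 docs: [1, 29]
term2 docs: [1, 2, 4, 19, 25, 27, 29, 30]
Intersection: [1, 29]
|intersection| = 2

2


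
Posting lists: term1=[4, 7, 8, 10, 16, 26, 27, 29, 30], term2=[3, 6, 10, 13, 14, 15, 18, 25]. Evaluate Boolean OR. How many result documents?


Boolean OR: find union of posting lists
term1 docs: [4, 7, 8, 10, 16, 26, 27, 29, 30]
term2 docs: [3, 6, 10, 13, 14, 15, 18, 25]
Union: [3, 4, 6, 7, 8, 10, 13, 14, 15, 16, 18, 25, 26, 27, 29, 30]
|union| = 16

16


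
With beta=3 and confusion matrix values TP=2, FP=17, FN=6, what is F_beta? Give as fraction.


P = TP/(TP+FP) = 2/19 = 2/19
R = TP/(TP+FN) = 2/8 = 1/4
beta^2 = 3^2 = 9
(1 + beta^2) = 10
Numerator = (1+beta^2)*P*R = 5/19
Denominator = beta^2*P + R = 18/19 + 1/4 = 91/76
F_beta = 20/91

20/91


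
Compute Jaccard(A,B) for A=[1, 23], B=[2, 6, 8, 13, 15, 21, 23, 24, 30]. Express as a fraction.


A intersect B = [23]
|A intersect B| = 1
A union B = [1, 2, 6, 8, 13, 15, 21, 23, 24, 30]
|A union B| = 10
Jaccard = 1/10 = 1/10

1/10


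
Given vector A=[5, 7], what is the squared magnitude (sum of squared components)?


|A|^2 = sum of squared components
A[0]^2 = 5^2 = 25
A[1]^2 = 7^2 = 49
Sum = 25 + 49 = 74

74


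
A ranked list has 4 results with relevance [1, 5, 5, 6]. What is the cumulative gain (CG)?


Cumulative Gain = sum of relevance scores
Position 1: rel=1, running sum=1
Position 2: rel=5, running sum=6
Position 3: rel=5, running sum=11
Position 4: rel=6, running sum=17
CG = 17

17


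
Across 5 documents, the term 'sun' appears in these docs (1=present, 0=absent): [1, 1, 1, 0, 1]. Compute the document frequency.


Checking each document for 'sun':
Doc 1: present
Doc 2: present
Doc 3: present
Doc 4: absent
Doc 5: present
df = sum of presences = 1 + 1 + 1 + 0 + 1 = 4

4
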